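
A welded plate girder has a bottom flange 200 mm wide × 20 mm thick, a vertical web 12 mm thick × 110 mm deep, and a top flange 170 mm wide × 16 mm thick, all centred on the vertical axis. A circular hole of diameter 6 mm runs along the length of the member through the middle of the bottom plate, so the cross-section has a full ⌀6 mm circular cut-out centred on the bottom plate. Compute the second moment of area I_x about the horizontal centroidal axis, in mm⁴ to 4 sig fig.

I_x ≈ 2.816 × 10⁷ mm⁴

Decompose the section into non-overlapping parts with the origin at the bottom-left of its bounding rectangle.
Bottom plate: 200 × 20, A = 4 000 mm², y = 10 mm, Ī = 133 333 mm⁴.
Web plate: 12 × 110, A = 1 320 mm², y = 75 mm, Ī = 1 331 000 mm⁴.
Top plate: 170 × 16, A = 2 720 mm², y = 138 mm, Ī = 58026.7 mm⁴.
Hole (subtracted): ⌀6, A = 28.2743 mm², y = 10 mm, Ī = 63.6173 mm⁴.
Centroid: ȳ = ΣA·y / ΣA = 64.1656 mm.
Transfer each piece to the horizontal centroidal axis using Ī + A·d² with d = y − 64.1656:
  bottom plate: d = -54.1656 mm → contributes +11 868 986 mm⁴
  web plate: d = 10.8344 mm → contributes +1 485 947 mm⁴
  top plate: d = 73.8344 mm → contributes +14 886 154 mm⁴
  hole: d = -54.1656 mm → contributes −83018.1 mm⁴
Total I = 28 158 069 mm⁴.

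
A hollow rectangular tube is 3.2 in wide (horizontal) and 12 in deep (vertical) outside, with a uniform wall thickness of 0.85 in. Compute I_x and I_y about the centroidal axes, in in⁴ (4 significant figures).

I_x ≈ 324.2 in⁴, I_y ≈ 29.87 in⁴

Break the section into simple shapes (no overlaps), measuring from the bottom-left corner of the bounding box.
Outer rectangle: 3.2 × 12, A = 38.4 in², y = 6 in, Ī = 460.8 in⁴.
Inner void (subtracted): 1.5 × 10.3, A = 15.45 in², y = 6 in, Ī = 136.591 in⁴.
By symmetry the centroid is at mid-height, ȳ = 6 in.
All pieces are centred on the centroidal x-axis, so I = ΣĪ (holes subtracted) = 324.209 in⁴.
Repeating about the centroidal y-axis gives I_y = 29.8711 in⁴.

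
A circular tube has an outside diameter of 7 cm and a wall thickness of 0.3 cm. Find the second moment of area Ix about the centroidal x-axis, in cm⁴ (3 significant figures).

Ix ≈ 35.5 cm⁴

Split into non-overlapping primitives; take the origin at the lower-left of the bounding box.
Outer circle: ⌀7, A = 38.485 cm², y = 3.5 cm, Ī = 117.86 cm⁴.
Bore (subtracted): ⌀6.4, A = 32.17 cm², y = 3.5 cm, Ī = 82.355 cm⁴.
By symmetry the centroid is at mid-height, ȳ = 3.5 cm.
All pieces are centred on the centroidal x-axis, so I = ΣĪ (holes subtracted) = 35.504 cm⁴.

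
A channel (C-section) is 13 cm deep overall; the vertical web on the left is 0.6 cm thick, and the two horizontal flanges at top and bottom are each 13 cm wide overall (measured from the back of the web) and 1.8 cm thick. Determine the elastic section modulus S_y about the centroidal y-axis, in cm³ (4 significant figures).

S_y ≈ 119.0 cm³

Treat the section as a set of non-overlapping primitives; coordinates are from the bounding-box lower-left.
Web: 0.6 × 13, A = 7.8 cm², x = 0.3 cm, Ī = 0.234 cm⁴.
Top flange (beyond web): 12.4 × 1.8, A = 22.32 cm², x = 6.8 cm, Ī = 285.994 cm⁴.
Bottom flange (beyond web): 12.4 × 1.8, A = 22.32 cm², x = 6.8 cm, Ī = 285.994 cm⁴.
Centroid: x̄ = ΣA·x / ΣA = 5.83318 cm.
Transfer each piece to the centroidal y-axis using Ī + A·d² with d = x − 5.83318:
  web: d = -5.53318 cm → contributes +239.039 cm⁴
  top flange (beyond web): d = 0.966819 cm → contributes +306.857 cm⁴
  bottom flange (beyond web): d = 0.966819 cm → contributes +306.857 cm⁴
Total I = 852.753 cm⁴.
Extreme fibre distance c = 7.16682 cm; S = I/c = 118.986 cm³.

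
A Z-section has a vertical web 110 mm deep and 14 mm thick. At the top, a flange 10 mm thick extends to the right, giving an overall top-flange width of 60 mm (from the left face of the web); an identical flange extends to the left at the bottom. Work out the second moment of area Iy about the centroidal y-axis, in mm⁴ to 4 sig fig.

Iy ≈ 1.015 × 10⁶ mm⁴

Split into non-overlapping primitives; take the origin at the lower-left of the bounding box.
Web: 14 × 110, A = 1 540 mm², x = 53 mm, Ī = 25153.3 mm⁴.
Top flange (beyond web): 46 × 10, A = 460 mm², x = 83 mm, Ī = 81113.3 mm⁴.
Bottom flange (beyond web): 46 × 10, A = 460 mm², x = 23 mm, Ī = 81113.3 mm⁴.
Centroid: x̄ = ΣA·x / ΣA = 53 mm.
Transfer each piece to the centroidal y-axis using Ī + A·d² with d = x − 53:
  web: d = 0 mm → contributes +25153.3 mm⁴
  top flange (beyond web): d = 30 mm → contributes +495 113 mm⁴
  bottom flange (beyond web): d = -30 mm → contributes +495 113 mm⁴
Total I = 1 015 380 mm⁴.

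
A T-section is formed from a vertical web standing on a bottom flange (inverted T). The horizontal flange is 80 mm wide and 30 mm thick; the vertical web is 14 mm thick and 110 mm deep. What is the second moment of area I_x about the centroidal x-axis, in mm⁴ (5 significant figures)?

I_x ≈ 6.3294 × 10⁶ mm⁴

Decompose the section into non-overlapping parts with the origin at the bottom-left of its bounding rectangle.
Flange: 80 × 30, A = 2 400 mm², y = 15 mm, Ī = 180 000 mm⁴.
Web: 14 × 110, A = 1 540 mm², y = 85 mm, Ī = 1 552 833 mm⁴.
Centroid: ȳ = ΣA·y / ΣA = 42.36041 mm.
Transfer each piece to the centroidal x-axis using Ī + A·d² with d = y − 42.36041:
  flange: d = -27.36041 mm → contributes +1 976 620 mm⁴
  web: d = 42.63959 mm → contributes +4 352 761 mm⁴
Total I = 6 329 382 mm⁴.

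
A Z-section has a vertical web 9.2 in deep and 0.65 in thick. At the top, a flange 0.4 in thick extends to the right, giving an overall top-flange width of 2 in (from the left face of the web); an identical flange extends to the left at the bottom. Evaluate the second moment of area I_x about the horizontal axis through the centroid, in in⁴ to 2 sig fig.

Treat the section as a set of non-overlapping primitives; coordinates are from the bounding-box lower-left.
Web: 0.65 × 9.2, A = 5.98 in², y = 4.6 in, Ī = 42.18 in⁴.
Top flange (beyond web): 1.35 × 0.4, A = 0.54 in², y = 9 in, Ī = 0.0072 in⁴.
Bottom flange (beyond web): 1.35 × 0.4, A = 0.54 in², y = 0.2 in, Ī = 0.0072 in⁴.
Centroid: ȳ = ΣA·y / ΣA = 4.6 in.
Transfer each piece to the horizontal axis through the centroid using Ī + A·d² with d = y − 4.6:
  web: d = 0 in → contributes +42.18 in⁴
  top flange (beyond web): d = 4.4 in → contributes +10.46 in⁴
  bottom flange (beyond web): d = -4.4 in → contributes +10.46 in⁴
Total I = 63.1 in⁴.

I_x ≈ 63 in⁴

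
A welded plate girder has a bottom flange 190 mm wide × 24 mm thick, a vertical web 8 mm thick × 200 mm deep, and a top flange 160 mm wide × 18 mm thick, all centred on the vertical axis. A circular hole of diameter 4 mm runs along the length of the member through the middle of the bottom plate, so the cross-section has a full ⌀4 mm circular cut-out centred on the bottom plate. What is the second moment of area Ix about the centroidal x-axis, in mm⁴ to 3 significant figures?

Decompose the section into non-overlapping parts with the origin at the bottom-left of its bounding rectangle.
Bottom plate: 190 × 24, A = 4 560 mm², y = 12 mm, Ī = 218 880 mm⁴.
Web plate: 8 × 200, A = 1 600 mm², y = 124 mm, Ī = 5 333 333 mm⁴.
Top plate: 160 × 18, A = 2 880 mm², y = 233 mm, Ī = 77 760 mm⁴.
Hole (subtracted): ⌀4, A = 12.566 mm², y = 12 mm, Ī = 12.566 mm⁴.
Centroid: ȳ = ΣA·y / ΣA = 102.36 mm.
Transfer each piece to the centroidal x-axis using Ī + A·d² with d = y − 102.36:
  bottom plate: d = -90.356 mm → contributes +37 447 408 mm⁴
  web plate: d = 21.644 mm → contributes +6 082 895 mm⁴
  top plate: d = 130.64 mm → contributes +49 233 414 mm⁴
  hole: d = -90.356 mm → contributes −102 606 mm⁴
Total I = 92 661 111 mm⁴.

Ix ≈ 9.27 × 10⁷ mm⁴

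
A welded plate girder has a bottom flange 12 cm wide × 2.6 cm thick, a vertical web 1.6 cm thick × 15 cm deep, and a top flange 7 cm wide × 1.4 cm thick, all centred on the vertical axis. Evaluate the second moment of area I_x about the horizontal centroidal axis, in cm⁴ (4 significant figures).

I_x ≈ 2964 cm⁴

Break the section into simple shapes (no overlaps), measuring from the bottom-left corner of the bounding box.
Bottom plate: 12 × 2.6, A = 31.2 cm², y = 1.3 cm, Ī = 17.576 cm⁴.
Web plate: 1.6 × 15, A = 24 cm², y = 10.1 cm, Ī = 450 cm⁴.
Top plate: 7 × 1.4, A = 9.8 cm², y = 18.3 cm, Ī = 1.60067 cm⁴.
Centroid: ȳ = ΣA·y / ΣA = 7.11231 cm.
Transfer each piece to the horizontal centroidal axis using Ī + A·d² with d = y − 7.11231:
  bottom plate: d = -5.81231 cm → contributes +1071.6 cm⁴
  web plate: d = 2.98769 cm → contributes +664.231 cm⁴
  top plate: d = 11.1877 cm → contributes +1228.21 cm⁴
Total I = 2964.05 cm⁴.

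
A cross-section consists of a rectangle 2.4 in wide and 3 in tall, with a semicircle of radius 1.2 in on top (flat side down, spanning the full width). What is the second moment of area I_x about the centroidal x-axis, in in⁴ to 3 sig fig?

Treat the section as a set of non-overlapping primitives; coordinates are from the bounding-box lower-left.
Rectangular body: 2.4 × 3, A = 7.2 in², y = 1.5 in, Ī = 5.4 in⁴.
Semicircular cap: semicircle r = 1.2, A = 2.2619 in², y = 3.5093 in, Ī = 0.22759 in⁴.
Centroid: ȳ = ΣA·y / ΣA = 1.9803 in.
Transfer each piece to the centroidal x-axis using Ī + A·d² with d = y − 1.9803:
  rectangular body: d = -0.48034 in → contributes +7.0612 in⁴
  semicircular cap: d = 1.529 in → contributes +5.5154 in⁴
Total I = 12.577 in⁴.

I_x ≈ 12.6 in⁴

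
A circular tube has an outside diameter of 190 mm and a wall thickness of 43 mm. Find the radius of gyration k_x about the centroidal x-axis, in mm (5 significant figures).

Treat the section as a set of non-overlapping primitives; coordinates are from the bounding-box lower-left.
Outer circle: ⌀190, A = 28352.87 mm², y = 95 mm, Ī = 63 971 171 mm⁴.
Bore (subtracted): ⌀104, A = 8494.867 mm², y = 95 mm, Ī = 5 742 530 mm⁴.
By symmetry the centroid is at mid-height, ȳ = 95 mm.
All pieces are centred on the centroidal x-axis, so I = ΣĪ (holes subtracted) = 58 228 642 mm⁴.
Radius of gyration: k = √(I/A) = √(58 228 642 / 19858.01) = 54.15025 mm.

k_x ≈ 54.150 mm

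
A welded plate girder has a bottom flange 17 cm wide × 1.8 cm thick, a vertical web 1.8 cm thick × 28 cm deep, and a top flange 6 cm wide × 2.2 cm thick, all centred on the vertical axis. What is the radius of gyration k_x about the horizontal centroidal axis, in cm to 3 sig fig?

k_x ≈ 11.5 cm

Break the section into simple shapes (no overlaps), measuring from the bottom-left corner of the bounding box.
Bottom plate: 17 × 1.8, A = 30.6 cm², y = 0.9 cm, Ī = 8.262 cm⁴.
Web plate: 1.8 × 28, A = 50.4 cm², y = 15.8 cm, Ī = 3292.8 cm⁴.
Top plate: 6 × 2.2, A = 13.2 cm², y = 30.9 cm, Ī = 5.324 cm⁴.
Centroid: ȳ = ΣA·y / ΣA = 13.076 cm.
Transfer each piece to the horizontal centroidal axis using Ī + A·d² with d = y − 13.076:
  bottom plate: d = -12.176 cm → contributes +4544.7 cm⁴
  web plate: d = 2.7242 cm → contributes +3666.8 cm⁴
  top plate: d = 17.824 cm → contributes +4 199 cm⁴
Total I = 12 411 cm⁴.
Radius of gyration: k = √(I/A) = √(12 411 / 94.2) = 11.478 cm.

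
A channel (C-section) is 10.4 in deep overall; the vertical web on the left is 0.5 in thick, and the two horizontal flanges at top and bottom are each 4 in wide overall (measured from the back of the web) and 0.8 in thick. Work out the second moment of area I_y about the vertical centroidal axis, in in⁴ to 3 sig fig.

Decompose the section into non-overlapping parts with the origin at the bottom-left of its bounding rectangle.
Web: 0.5 × 10.4, A = 5.2 in², x = 0.25 in, Ī = 0.10833 in⁴.
Top flange (beyond web): 3.5 × 0.8, A = 2.8 in², x = 2.25 in, Ī = 2.8583 in⁴.
Bottom flange (beyond web): 3.5 × 0.8, A = 2.8 in², x = 2.25 in, Ī = 2.8583 in⁴.
Centroid: x̄ = ΣA·x / ΣA = 1.287 in.
Transfer each piece to the vertical centroidal axis using Ī + A·d² with d = x − 1.287:
  web: d = -1.037 in → contributes +5.7007 in⁴
  top flange (beyond web): d = 0.96296 in → contributes +5.4548 in⁴
  bottom flange (beyond web): d = 0.96296 in → contributes +5.4548 in⁴
Total I = 16.61 in⁴.

I_y ≈ 16.6 in⁴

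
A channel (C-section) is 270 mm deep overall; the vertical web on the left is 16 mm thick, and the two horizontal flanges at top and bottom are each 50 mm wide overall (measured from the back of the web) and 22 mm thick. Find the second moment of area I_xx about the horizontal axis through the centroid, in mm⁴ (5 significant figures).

Decompose the section into non-overlapping parts with the origin at the bottom-left of its bounding rectangle.
Web: 16 × 270, A = 4 320 mm², y = 135 mm, Ī = 26 244 000 mm⁴.
Top flange (beyond web): 34 × 22, A = 748 mm², y = 259 mm, Ī = 30169.33 mm⁴.
Bottom flange (beyond web): 34 × 22, A = 748 mm², y = 11 mm, Ī = 30169.33 mm⁴.
By symmetry the centroid is at mid-height, ȳ = 135 mm.
Transfer each piece to the horizontal axis through the centroid using Ī + A·d² with d = y − 135:
  web: d = 0 mm → contributes +26 244 000 mm⁴
  top flange (beyond web): d = 124 mm → contributes +11 531 417 mm⁴
  bottom flange (beyond web): d = -124 mm → contributes +11 531 417 mm⁴
Total I = 49 306 835 mm⁴.

I_xx ≈ 4.9307 × 10⁷ mm⁴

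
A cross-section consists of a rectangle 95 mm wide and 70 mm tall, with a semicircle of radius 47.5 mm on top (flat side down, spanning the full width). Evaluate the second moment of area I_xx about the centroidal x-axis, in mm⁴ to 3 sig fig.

I_xx ≈ 1.03 × 10⁷ mm⁴

Treat the section as a set of non-overlapping primitives; coordinates are from the bounding-box lower-left.
Rectangular body: 95 × 70, A = 6 650 mm², y = 35 mm, Ī = 2 715 417 mm⁴.
Semicircular cap: semicircle r = 47.5, A = 3544.1 mm², y = 90.16 mm, Ī = 558 736 mm⁴.
Centroid: ȳ = ΣA·y / ΣA = 54.177 mm.
Transfer each piece to the centroidal x-axis using Ī + A·d² with d = y − 54.177:
  rectangular body: d = -19.177 mm → contributes +5 160 986 mm⁴
  semicircular cap: d = 35.983 mm → contributes +5 147 486 mm⁴
Total I = 10 308 472 mm⁴.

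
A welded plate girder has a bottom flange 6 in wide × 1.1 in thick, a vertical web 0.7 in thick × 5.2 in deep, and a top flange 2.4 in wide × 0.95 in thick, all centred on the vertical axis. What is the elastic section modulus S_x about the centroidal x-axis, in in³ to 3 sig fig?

S_x ≈ 17.4 in³

Break the section into simple shapes (no overlaps), measuring from the bottom-left corner of the bounding box.
Bottom plate: 6 × 1.1, A = 6.6 in², y = 0.55 in, Ī = 0.6655 in⁴.
Web plate: 0.7 × 5.2, A = 3.64 in², y = 3.7 in, Ī = 8.2021 in⁴.
Top plate: 2.4 × 0.95, A = 2.28 in², y = 6.775 in, Ī = 0.17148 in⁴.
Centroid: ȳ = ΣA·y / ΣA = 2.5994 in.
Transfer each piece to the centroidal x-axis using Ī + A·d² with d = y − 2.5994:
  bottom plate: d = -2.0494 in → contributes +28.387 in⁴
  web plate: d = 1.1006 in → contributes +12.611 in⁴
  top plate: d = 4.1756 in → contributes +39.924 in⁴
Total I = 80.922 in⁴.
Extreme fibre distance c = 4.6506 in; S = I/c = 17.4 in³.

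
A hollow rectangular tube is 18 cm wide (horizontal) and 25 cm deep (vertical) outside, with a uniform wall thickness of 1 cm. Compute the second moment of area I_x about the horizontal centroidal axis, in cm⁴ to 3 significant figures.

Split into non-overlapping primitives; take the origin at the lower-left of the bounding box.
Outer rectangle: 18 × 25, A = 450 cm², y = 12.5 cm, Ī = 23 438 cm⁴.
Inner void (subtracted): 16 × 23, A = 368 cm², y = 12.5 cm, Ī = 16 223 cm⁴.
By symmetry the centroid is at mid-height, ȳ = 12.5 cm.
All pieces are centred on the horizontal centroidal axis, so I = ΣĪ (holes subtracted) = 7214.8 cm⁴.

I_x ≈ 7210 cm⁴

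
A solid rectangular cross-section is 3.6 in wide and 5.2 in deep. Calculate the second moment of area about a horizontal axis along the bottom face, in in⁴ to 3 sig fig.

The section: 3.6 × 5.2, A = 18.72 in², y = 2.6 in, Ī = 42.182 in⁴.
Transfer it to the bottom edge using Ī + A·d² with d = y − 0:
  the section: d = 2.6 in → contributes +168.73 in⁴
Total I = 168.73 in⁴.

I_base ≈ 169 in⁴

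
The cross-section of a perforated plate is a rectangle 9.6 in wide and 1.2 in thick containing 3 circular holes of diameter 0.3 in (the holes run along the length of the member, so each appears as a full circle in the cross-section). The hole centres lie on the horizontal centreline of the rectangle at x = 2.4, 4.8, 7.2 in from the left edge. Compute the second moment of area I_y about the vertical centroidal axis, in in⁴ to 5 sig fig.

Decompose the section into non-overlapping parts with the origin at the bottom-left of its bounding rectangle.
Plate: 9.6 × 1.2, A = 11.52 in², x = 4.8 in, Ī = 88.4736 in⁴.
Hole 1 (subtracted): ⌀0.3, A = 0.07068583 in², x = 2.4 in, Ī = 0.0003976078 in⁴.
Hole 2 (subtracted): ⌀0.3, A = 0.07068583 in², x = 4.8 in, Ī = 0.0003976078 in⁴.
Hole 3 (subtracted): ⌀0.3, A = 0.07068583 in², x = 7.2 in, Ī = 0.0003976078 in⁴.
By symmetry the centroid is at mid-width, x̄ = 4.8 in.
Transfer each piece to the vertical centroidal axis using Ī + A·d² with d = x − 4.8:
  plate: d = 0 in → contributes +88.4736 in⁴
  hole 1: d = -2.4 in → contributes −0.407548 in⁴
  hole 2: d = 0 in → contributes −0.0003976078 in⁴
  hole 3: d = 2.4 in → contributes −0.407548 in⁴
Total I = 87.65811 in⁴.

I_y ≈ 87.658 in⁴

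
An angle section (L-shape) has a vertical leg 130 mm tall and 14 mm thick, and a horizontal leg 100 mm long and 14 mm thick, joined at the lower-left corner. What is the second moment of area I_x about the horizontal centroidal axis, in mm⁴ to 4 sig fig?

Decompose the section into non-overlapping parts with the origin at the bottom-left of its bounding rectangle.
Vertical leg: 14 × 130, A = 1 820 mm², y = 65 mm, Ī = 2 563 167 mm⁴.
Horizontal leg (remainder): 86 × 14, A = 1 204 mm², y = 7 mm, Ī = 19665.3 mm⁴.
Centroid: ȳ = ΣA·y / ΣA = 41.9074 mm.
Transfer each piece to the horizontal centroidal axis using Ī + A·d² with d = y − 41.9074:
  vertical leg: d = 23.0926 mm → contributes +3 533 714 mm⁴
  horizontal leg (remainder): d = -34.9074 mm → contributes +1 486 772 mm⁴
Total I = 5 020 486 mm⁴.

I_x ≈ 5.020 × 10⁶ mm⁴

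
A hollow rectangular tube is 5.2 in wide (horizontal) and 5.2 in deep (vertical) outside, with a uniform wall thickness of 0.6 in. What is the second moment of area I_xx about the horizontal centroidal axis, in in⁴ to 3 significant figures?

Split into non-overlapping primitives; take the origin at the lower-left of the bounding box.
Outer rectangle: 5.2 × 5.2, A = 27.04 in², y = 2.6 in, Ī = 60.93 in⁴.
Inner void (subtracted): 4 × 4, A = 16 in², y = 2.6 in, Ī = 21.333 in⁴.
By symmetry the centroid is at mid-height, ȳ = 2.6 in.
All pieces are centred on the horizontal centroidal axis, so I = ΣĪ (holes subtracted) = 39.597 in⁴.

I_xx ≈ 39.6 in⁴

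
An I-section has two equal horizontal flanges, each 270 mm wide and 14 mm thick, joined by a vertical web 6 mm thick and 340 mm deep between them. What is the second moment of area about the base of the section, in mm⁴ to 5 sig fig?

Decompose the section into non-overlapping parts with the origin at the bottom-left of its bounding rectangle.
Bottom flange: 270 × 14, A = 3 780 mm², y = 7 mm, Ī = 61 740 mm⁴.
Web: 6 × 340, A = 2 040 mm², y = 184 mm, Ī = 19 652 000 mm⁴.
Top flange: 270 × 14, A = 3 780 mm², y = 361 mm, Ī = 61 740 mm⁴.
Transfer each piece to the base of the section using Ī + A·d² with d = y − 0:
  bottom flange: d = 7 mm → contributes +246 960 mm⁴
  web: d = 184 mm → contributes +88 718 240 mm⁴
  top flange: d = 361 mm → contributes +492 675 120 mm⁴
Total I = 581 640 320 mm⁴.

I_base ≈ 5.8164 × 10⁸ mm⁴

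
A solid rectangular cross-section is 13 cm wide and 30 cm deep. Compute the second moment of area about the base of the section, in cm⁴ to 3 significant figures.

I_base ≈ 1.17 × 10⁵ cm⁴

The section: 13 × 30, A = 390 cm², y = 15 cm, Ī = 29 250 cm⁴.
Transfer it to a horizontal axis along the bottom face using Ī + A·d² with d = y − 0:
  the section: d = 15 cm → contributes +117 000 cm⁴
Total I = 117 000 cm⁴.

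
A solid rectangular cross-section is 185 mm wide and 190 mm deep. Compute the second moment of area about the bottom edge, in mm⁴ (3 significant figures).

The section: 185 × 190, A = 35 150 mm², y = 95 mm, Ī = 105 742 917 mm⁴.
Transfer it to the base of the section using Ī + A·d² with d = y − 0:
  the section: d = 95 mm → contributes +422 971 667 mm⁴
Total I = 422 971 667 mm⁴.

I_base ≈ 4.23 × 10⁸ mm⁴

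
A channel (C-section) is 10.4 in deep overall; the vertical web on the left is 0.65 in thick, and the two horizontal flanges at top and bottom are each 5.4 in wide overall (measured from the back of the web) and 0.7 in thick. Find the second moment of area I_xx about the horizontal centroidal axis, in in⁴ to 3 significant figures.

Decompose the section into non-overlapping parts with the origin at the bottom-left of its bounding rectangle.
Web: 0.65 × 10.4, A = 6.76 in², y = 5.2 in, Ī = 60.93 in⁴.
Top flange (beyond web): 4.75 × 0.7, A = 3.325 in², y = 10.05 in, Ī = 0.13577 in⁴.
Bottom flange (beyond web): 4.75 × 0.7, A = 3.325 in², y = 0.35 in, Ī = 0.13577 in⁴.
By symmetry the centroid is at mid-height, ȳ = 5.2 in.
Transfer each piece to the horizontal centroidal axis using Ī + A·d² with d = y − 5.2:
  web: d = 0 in → contributes +60.93 in⁴
  top flange (beyond web): d = 4.85 in → contributes +78.348 in⁴
  bottom flange (beyond web): d = -4.85 in → contributes +78.348 in⁴
Total I = 217.63 in⁴.

I_xx ≈ 218 in⁴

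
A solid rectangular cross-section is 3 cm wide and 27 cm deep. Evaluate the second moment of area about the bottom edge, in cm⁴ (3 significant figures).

I_base ≈ 1.97 × 10⁴ cm⁴

The section: 3 × 27, A = 81 cm², y = 13.5 cm, Ī = 4920.8 cm⁴.
Transfer it to the base of the section using Ī + A·d² with d = y − 0:
  the section: d = 13.5 cm → contributes +19 683 cm⁴
Total I = 19 683 cm⁴.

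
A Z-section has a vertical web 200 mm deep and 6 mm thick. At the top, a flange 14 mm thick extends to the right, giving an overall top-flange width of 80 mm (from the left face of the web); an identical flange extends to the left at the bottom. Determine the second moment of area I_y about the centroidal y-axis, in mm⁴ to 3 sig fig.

I_y ≈ 4.26 × 10⁶ mm⁴

Decompose the section into non-overlapping parts with the origin at the bottom-left of its bounding rectangle.
Web: 6 × 200, A = 1 200 mm², x = 77 mm, Ī = 3 600 mm⁴.
Top flange (beyond web): 74 × 14, A = 1 036 mm², x = 117 mm, Ī = 472 761 mm⁴.
Bottom flange (beyond web): 74 × 14, A = 1 036 mm², x = 37 mm, Ī = 472 761 mm⁴.
Centroid: x̄ = ΣA·x / ΣA = 77 mm.
Transfer each piece to the centroidal y-axis using Ī + A·d² with d = x − 77:
  web: d = 0 mm → contributes +3 600 mm⁴
  top flange (beyond web): d = 40 mm → contributes +2 130 361 mm⁴
  bottom flange (beyond web): d = -40 mm → contributes +2 130 361 mm⁴
Total I = 4 264 323 mm⁴.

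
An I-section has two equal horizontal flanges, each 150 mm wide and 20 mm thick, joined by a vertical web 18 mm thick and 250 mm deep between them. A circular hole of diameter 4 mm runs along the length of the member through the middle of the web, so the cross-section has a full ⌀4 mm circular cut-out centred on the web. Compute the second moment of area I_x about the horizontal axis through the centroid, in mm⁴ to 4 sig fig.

Split into non-overlapping primitives; take the origin at the lower-left of the bounding box.
Bottom flange: 150 × 20, A = 3 000 mm², y = 10 mm, Ī = 100 000 mm⁴.
Web: 18 × 250, A = 4 500 mm², y = 145 mm, Ī = 23 437 500 mm⁴.
Top flange: 150 × 20, A = 3 000 mm², y = 280 mm, Ī = 100 000 mm⁴.
Hole (subtracted): ⌀4, A = 12.5664 mm², y = 145 mm, Ī = 12.5664 mm⁴.
By symmetry the centroid is at mid-height, ȳ = 145 mm.
Transfer each piece to the horizontal axis through the centroid using Ī + A·d² with d = y − 145:
  bottom flange: d = -135 mm → contributes +54 775 000 mm⁴
  web: d = 0 mm → contributes +23 437 500 mm⁴
  top flange: d = 135 mm → contributes +54 775 000 mm⁴
  hole: d = 0 mm → contributes −12.5664 mm⁴
Total I = 132 987 487 mm⁴.

I_x ≈ 1.330 × 10⁸ mm⁴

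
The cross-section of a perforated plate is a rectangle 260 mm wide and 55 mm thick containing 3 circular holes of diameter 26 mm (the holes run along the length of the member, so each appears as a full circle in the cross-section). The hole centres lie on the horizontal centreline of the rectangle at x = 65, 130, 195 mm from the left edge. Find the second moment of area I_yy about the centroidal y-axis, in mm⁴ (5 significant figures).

Decompose the section into non-overlapping parts with the origin at the bottom-left of its bounding rectangle.
Plate: 260 × 55, A = 14 300 mm², x = 130 mm, Ī = 80 556 667 mm⁴.
Hole 1 (subtracted): ⌀26, A = 530.9292 mm², x = 65 mm, Ī = 22431.76 mm⁴.
Hole 2 (subtracted): ⌀26, A = 530.9292 mm², x = 130 mm, Ī = 22431.76 mm⁴.
Hole 3 (subtracted): ⌀26, A = 530.9292 mm², x = 195 mm, Ī = 22431.76 mm⁴.
By symmetry the centroid is at mid-width, x̄ = 130 mm.
Transfer each piece to the centroidal y-axis using Ī + A·d² with d = x − 130:
  plate: d = 0 mm → contributes +80 556 667 mm⁴
  hole 1: d = -65 mm → contributes −2 265 607 mm⁴
  hole 2: d = 0 mm → contributes −22431.76 mm⁴
  hole 3: d = 65 mm → contributes −2 265 607 mm⁴
Total I = 76 003 020 mm⁴.

I_yy ≈ 7.6003 × 10⁷ mm⁴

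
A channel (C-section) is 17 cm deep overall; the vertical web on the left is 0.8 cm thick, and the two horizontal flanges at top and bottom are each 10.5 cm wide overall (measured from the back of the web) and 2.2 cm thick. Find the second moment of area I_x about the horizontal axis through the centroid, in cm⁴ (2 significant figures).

Treat the section as a set of non-overlapping primitives; coordinates are from the bounding-box lower-left.
Web: 0.8 × 17, A = 13.6 cm², y = 8.5 cm, Ī = 327.5 cm⁴.
Top flange (beyond web): 9.7 × 2.2, A = 21.34 cm², y = 15.9 cm, Ī = 8.607 cm⁴.
Bottom flange (beyond web): 9.7 × 2.2, A = 21.34 cm², y = 1.1 cm, Ī = 8.607 cm⁴.
By symmetry the centroid is at mid-height, ȳ = 8.5 cm.
Transfer each piece to the horizontal axis through the centroid using Ī + A·d² with d = y − 8.5:
  web: d = 0 cm → contributes +327.5 cm⁴
  top flange (beyond web): d = 7.4 cm → contributes +1 177 cm⁴
  bottom flange (beyond web): d = -7.4 cm → contributes +1 177 cm⁴
Total I = 2 682 cm⁴.

I_x ≈ 2700 cm⁴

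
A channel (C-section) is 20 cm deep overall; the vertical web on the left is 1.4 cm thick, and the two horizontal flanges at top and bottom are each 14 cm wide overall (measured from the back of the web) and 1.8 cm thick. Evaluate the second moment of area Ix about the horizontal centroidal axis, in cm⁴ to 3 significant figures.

Ix ≈ 4700 cm⁴

Break the section into simple shapes (no overlaps), measuring from the bottom-left corner of the bounding box.
Web: 1.4 × 20, A = 28 cm², y = 10 cm, Ī = 933.33 cm⁴.
Top flange (beyond web): 12.6 × 1.8, A = 22.68 cm², y = 19.1 cm, Ī = 6.1236 cm⁴.
Bottom flange (beyond web): 12.6 × 1.8, A = 22.68 cm², y = 0.9 cm, Ī = 6.1236 cm⁴.
By symmetry the centroid is at mid-height, ȳ = 10 cm.
Transfer each piece to the horizontal centroidal axis using Ī + A·d² with d = y − 10:
  web: d = 0 cm → contributes +933.33 cm⁴
  top flange (beyond web): d = 9.1 cm → contributes +1884.3 cm⁴
  bottom flange (beyond web): d = -9.1 cm → contributes +1884.3 cm⁴
Total I = 4701.8 cm⁴.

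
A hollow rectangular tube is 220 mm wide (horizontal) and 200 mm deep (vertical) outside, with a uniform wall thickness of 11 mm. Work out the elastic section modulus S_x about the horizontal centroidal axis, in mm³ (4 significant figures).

S_x ≈ 5.361 × 10⁵ mm³

Break the section into simple shapes (no overlaps), measuring from the bottom-left corner of the bounding box.
Outer rectangle: 220 × 200, A = 44 000 mm², y = 100 mm, Ī = 146 666 667 mm⁴.
Inner void (subtracted): 198 × 178, A = 35 244 mm², y = 100 mm, Ī = 93 055 908 mm⁴.
By symmetry the centroid is at mid-height, ȳ = 100 mm.
All pieces are centred on the horizontal centroidal axis, so I = ΣĪ (holes subtracted) = 53 610 759 mm⁴.
Extreme fibre distance c = 100 mm; S = I/c = 536 108 mm³.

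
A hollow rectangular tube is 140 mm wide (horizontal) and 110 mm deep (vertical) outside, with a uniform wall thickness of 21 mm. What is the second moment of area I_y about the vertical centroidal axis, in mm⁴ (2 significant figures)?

Decompose the section into non-overlapping parts with the origin at the bottom-left of its bounding rectangle.
Outer rectangle: 140 × 110, A = 15 400 mm², x = 70 mm, Ī = 25 153 333 mm⁴.
Inner void (subtracted): 98 × 68, A = 6 664 mm², x = 70 mm, Ī = 5 333 421 mm⁴.
By symmetry the centroid is at mid-width, x̄ = 70 mm.
All pieces are centred on the vertical centroidal axis, so I = ΣĪ (holes subtracted) = 19 819 912 mm⁴.

I_y ≈ 2.0 × 10⁷ mm⁴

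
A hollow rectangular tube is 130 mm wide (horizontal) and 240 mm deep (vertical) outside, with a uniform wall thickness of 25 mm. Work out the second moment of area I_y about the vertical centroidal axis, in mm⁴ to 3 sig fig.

I_y ≈ 3.58 × 10⁷ mm⁴

Break the section into simple shapes (no overlaps), measuring from the bottom-left corner of the bounding box.
Outer rectangle: 130 × 240, A = 31 200 mm², x = 65 mm, Ī = 43 940 000 mm⁴.
Inner void (subtracted): 80 × 190, A = 15 200 mm², x = 65 mm, Ī = 8 106 667 mm⁴.
By symmetry the centroid is at mid-width, x̄ = 65 mm.
All pieces are centred on the vertical centroidal axis, so I = ΣĪ (holes subtracted) = 35 833 333 mm⁴.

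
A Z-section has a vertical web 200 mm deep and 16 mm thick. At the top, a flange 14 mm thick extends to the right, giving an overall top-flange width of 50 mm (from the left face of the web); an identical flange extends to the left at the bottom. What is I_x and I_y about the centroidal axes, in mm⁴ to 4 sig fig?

Split into non-overlapping primitives; take the origin at the lower-left of the bounding box.
Web: 16 × 200, A = 3 200 mm², y = 100 mm, Ī = 10 666 667 mm⁴.
Top flange (beyond web): 34 × 14, A = 476 mm², y = 193 mm, Ī = 7774.67 mm⁴.
Bottom flange (beyond web): 34 × 14, A = 476 mm², y = 7 mm, Ī = 7774.67 mm⁴.
Centroid: ȳ = ΣA·y / ΣA = 100 mm.
Transfer each piece to the centroidal x-axis using Ī + A·d² with d = y − 100:
  web: d = 0 mm → contributes +10 666 667 mm⁴
  top flange (beyond web): d = 93 mm → contributes +4 124 699 mm⁴
  bottom flange (beyond web): d = -93 mm → contributes +4 124 699 mm⁴
Total I = 18 916 064 mm⁴.
For the y-axis: x̄ = 42 mm.
Repeating about the centroidal y-axis gives I_y = 754 976 mm⁴.

I_x ≈ 1.892 × 10⁷ mm⁴, I_y ≈ 7.550 × 10⁵ mm⁴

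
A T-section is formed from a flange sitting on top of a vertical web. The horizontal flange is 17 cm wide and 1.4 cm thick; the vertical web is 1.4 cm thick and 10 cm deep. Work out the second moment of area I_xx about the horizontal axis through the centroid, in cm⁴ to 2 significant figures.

Break the section into simple shapes (no overlaps), measuring from the bottom-left corner of the bounding box.
Flange: 17 × 1.4, A = 23.8 cm², y = 10.7 cm, Ī = 3.887 cm⁴.
Web: 1.4 × 10, A = 14 cm², y = 5 cm, Ī = 116.7 cm⁴.
Centroid: ȳ = ΣA·y / ΣA = 8.589 cm.
Transfer each piece to the horizontal axis through the centroid using Ī + A·d² with d = y − 8.589:
  flange: d = 2.111 cm → contributes +110 cm⁴
  web: d = -3.589 cm → contributes +297 cm⁴
Total I = 406.9 cm⁴.

I_xx ≈ 410 cm⁴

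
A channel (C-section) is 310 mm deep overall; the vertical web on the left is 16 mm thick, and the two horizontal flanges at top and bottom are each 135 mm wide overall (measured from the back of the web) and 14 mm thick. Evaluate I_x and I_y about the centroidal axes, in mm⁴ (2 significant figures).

I_x ≈ 1.1 × 10⁸ mm⁴, I_y ≈ 1.3 × 10⁷ mm⁴

Split into non-overlapping primitives; take the origin at the lower-left of the bounding box.
Web: 16 × 310, A = 4 960 mm², y = 155 mm, Ī = 39 721 333 mm⁴.
Top flange (beyond web): 119 × 14, A = 1 666 mm², y = 303 mm, Ī = 27 211 mm⁴.
Bottom flange (beyond web): 119 × 14, A = 1 666 mm², y = 7 mm, Ī = 27 211 mm⁴.
By symmetry the centroid is at mid-height, ȳ = 155 mm.
Transfer each piece to the centroidal x-axis using Ī + A·d² with d = y − 155:
  web: d = 0 mm → contributes +39 721 333 mm⁴
  top flange (beyond web): d = 148 mm → contributes +36 519 275 mm⁴
  bottom flange (beyond web): d = -148 mm → contributes +36 519 275 mm⁴
Total I = 112 759 884 mm⁴.
For the y-axis: x̄ = 35.12 mm.
Repeating about the centroidal y-axis gives I_y = 13 118 877 mm⁴.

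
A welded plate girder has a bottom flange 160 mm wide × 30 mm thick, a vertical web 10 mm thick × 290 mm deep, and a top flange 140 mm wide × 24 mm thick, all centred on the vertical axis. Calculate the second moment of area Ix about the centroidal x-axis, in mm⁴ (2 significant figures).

Decompose the section into non-overlapping parts with the origin at the bottom-left of its bounding rectangle.
Bottom plate: 160 × 30, A = 4 800 mm², y = 15 mm, Ī = 360 000 mm⁴.
Web plate: 10 × 290, A = 2 900 mm², y = 175 mm, Ī = 20 324 167 mm⁴.
Top plate: 140 × 24, A = 3 360 mm², y = 332 mm, Ī = 161 280 mm⁴.
Centroid: ȳ = ΣA·y / ΣA = 153.3 mm.
Transfer each piece to the centroidal x-axis using Ī + A·d² with d = y − 153.3:
  bottom plate: d = -138.3 mm → contributes +92 111 700 mm⁴
  web plate: d = 21.74 mm → contributes +21 695 193 mm⁴
  top plate: d = 178.7 mm → contributes +107 510 385 mm⁴
Total I = 221 317 277 mm⁴.

Ix ≈ 2.2 × 10⁸ mm⁴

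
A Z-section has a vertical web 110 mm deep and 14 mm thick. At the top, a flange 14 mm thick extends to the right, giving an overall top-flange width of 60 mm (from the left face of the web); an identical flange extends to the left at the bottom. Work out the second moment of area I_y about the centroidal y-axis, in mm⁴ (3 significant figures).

I_y ≈ 1.41 × 10⁶ mm⁴

Break the section into simple shapes (no overlaps), measuring from the bottom-left corner of the bounding box.
Web: 14 × 110, A = 1 540 mm², x = 53 mm, Ī = 25 153 mm⁴.
Top flange (beyond web): 46 × 14, A = 644 mm², x = 83 mm, Ī = 113 559 mm⁴.
Bottom flange (beyond web): 46 × 14, A = 644 mm², x = 23 mm, Ī = 113 559 mm⁴.
Centroid: x̄ = ΣA·x / ΣA = 53 mm.
Transfer each piece to the centroidal y-axis using Ī + A·d² with d = x − 53:
  web: d = 0 mm → contributes +25 153 mm⁴
  top flange (beyond web): d = 30 mm → contributes +693 159 mm⁴
  bottom flange (beyond web): d = -30 mm → contributes +693 159 mm⁴
Total I = 1 411 471 mm⁴.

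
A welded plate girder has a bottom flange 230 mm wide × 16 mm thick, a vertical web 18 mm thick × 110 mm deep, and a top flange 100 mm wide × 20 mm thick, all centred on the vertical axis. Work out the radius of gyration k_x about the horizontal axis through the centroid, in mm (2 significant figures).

k_x ≈ 56 mm

Decompose the section into non-overlapping parts with the origin at the bottom-left of its bounding rectangle.
Bottom plate: 230 × 16, A = 3 680 mm², y = 8 mm, Ī = 78 507 mm⁴.
Web plate: 18 × 110, A = 1 980 mm², y = 71 mm, Ī = 1 996 500 mm⁴.
Top plate: 100 × 20, A = 2 000 mm², y = 136 mm, Ī = 66 667 mm⁴.
Centroid: ȳ = ΣA·y / ΣA = 57.7 mm.
Transfer each piece to the horizontal axis through the centroid using Ī + A·d² with d = y − 57.7:
  bottom plate: d = -49.7 mm → contributes +9 170 253 mm⁴
  web plate: d = 13.3 mm → contributes +2 346 481 mm⁴
  top plate: d = 78.3 mm → contributes +12 326 893 mm⁴
Total I = 23 843 627 mm⁴.
Radius of gyration: k = √(I/A) = √(23 843 627 / 7 660) = 55.79 mm.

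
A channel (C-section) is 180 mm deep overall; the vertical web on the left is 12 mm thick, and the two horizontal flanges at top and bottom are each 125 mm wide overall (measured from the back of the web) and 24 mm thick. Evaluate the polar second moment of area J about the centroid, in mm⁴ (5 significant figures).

Break the section into simple shapes (no overlaps), measuring from the bottom-left corner of the bounding box.
Web: 12 × 180, A = 2 160 mm², y = 90 mm, Ī = 5 832 000 mm⁴.
Top flange (beyond web): 113 × 24, A = 2 712 mm², y = 168 mm, Ī = 130 176 mm⁴.
Bottom flange (beyond web): 113 × 24, A = 2 712 mm², y = 12 mm, Ī = 130 176 mm⁴.
By symmetry the centroid is at mid-height, ȳ = 90 mm.
Transfer each piece to the centroidal x-axis using Ī + A·d² with d = y − 90:
  web: d = 0 mm → contributes +5 832 000 mm⁴
  top flange (beyond web): d = 78 mm → contributes +16 629 984 mm⁴
  bottom flange (beyond web): d = -78 mm → contributes +16 629 984 mm⁴
Total I = 39 091 968 mm⁴.
For the y-axis: x̄ = 50.69937 mm.
Repeating about the centroidal y-axis gives I_y = 11 831 923 mm⁴.
Polar second moment: J = I_x + I_y = 50 923 891 mm⁴.

J ≈ 5.0924 × 10⁷ mm⁴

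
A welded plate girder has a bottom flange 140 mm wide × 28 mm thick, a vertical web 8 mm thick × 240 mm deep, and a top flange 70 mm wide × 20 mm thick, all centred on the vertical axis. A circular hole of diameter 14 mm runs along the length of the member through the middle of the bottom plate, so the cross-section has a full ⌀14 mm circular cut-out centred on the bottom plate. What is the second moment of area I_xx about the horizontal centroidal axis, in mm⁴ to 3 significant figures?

Decompose the section into non-overlapping parts with the origin at the bottom-left of its bounding rectangle.
Bottom plate: 140 × 28, A = 3 920 mm², y = 14 mm, Ī = 256 107 mm⁴.
Web plate: 8 × 240, A = 1 920 mm², y = 148 mm, Ī = 9 216 000 mm⁴.
Top plate: 70 × 20, A = 1 400 mm², y = 278 mm, Ī = 46 667 mm⁴.
Hole (subtracted): ⌀14, A = 153.94 mm², y = 14 mm, Ī = 1885.7 mm⁴.
Centroid: ȳ = ΣA·y / ΣA = 102.47 mm.
Transfer each piece to the horizontal centroidal axis using Ī + A·d² with d = y − 102.47:
  bottom plate: d = -88.467 mm → contributes +30 935 375 mm⁴
  web plate: d = 45.533 mm → contributes +13 196 713 mm⁴
  top plate: d = 175.53 mm → contributes +43 183 418 mm⁴
  hole: d = -88.467 mm → contributes −1 206 658 mm⁴
Total I = 86 108 848 mm⁴.

I_xx ≈ 8.61 × 10⁷ mm⁴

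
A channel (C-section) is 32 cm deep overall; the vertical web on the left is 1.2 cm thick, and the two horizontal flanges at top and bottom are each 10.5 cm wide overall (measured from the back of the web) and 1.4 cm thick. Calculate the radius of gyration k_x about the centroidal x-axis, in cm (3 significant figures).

k_x ≈ 12.1 cm

Split into non-overlapping primitives; take the origin at the lower-left of the bounding box.
Web: 1.2 × 32, A = 38.4 cm², y = 16 cm, Ī = 3276.8 cm⁴.
Top flange (beyond web): 9.3 × 1.4, A = 13.02 cm², y = 31.3 cm, Ī = 2.1266 cm⁴.
Bottom flange (beyond web): 9.3 × 1.4, A = 13.02 cm², y = 0.7 cm, Ī = 2.1266 cm⁴.
By symmetry the centroid is at mid-height, ȳ = 16 cm.
Transfer each piece to the centroidal x-axis using Ī + A·d² with d = y − 16:
  web: d = 0 cm → contributes +3276.8 cm⁴
  top flange (beyond web): d = 15.3 cm → contributes +3 050 cm⁴
  bottom flange (beyond web): d = -15.3 cm → contributes +3 050 cm⁴
Total I = 9376.8 cm⁴.
Radius of gyration: k = √(I/A) = √(9376.8 / 64.44) = 12.063 cm.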